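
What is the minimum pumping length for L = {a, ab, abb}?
p = 4

For a finite language L, the pumping lemma holds vacuously if p > max|s| for s ∈ L.

The longest string in L = {a, ab, abb} has length 3.
If p = 4, then no string s ∈ L has |s| ≥ p, so the condition is vacuously true.

The minimum pumping length is p = 4.

Why no smaller p works: for any p ≤ 3, the longest string s ∈ L has |s| = 3 ≥ p, so it would
have to be pumpable; but pumping up (i = 2, 3, ...) produces ever longer strings, which cannot all lie in the
finite language L. So the pumping property fails for every p ≤ 3.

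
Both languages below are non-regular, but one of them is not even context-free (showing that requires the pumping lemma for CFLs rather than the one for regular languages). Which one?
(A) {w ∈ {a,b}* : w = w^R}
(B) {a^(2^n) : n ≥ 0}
(B) {a^(2^n) : n ≥ 0}

(B) {a^(2^n) : n ≥ 0} requires the CFL pumping lemma.

- {w ∈ {a,b}* : w = w^R} is context-free (but not regular)
  • Can be shown non-regular with the regular pumping lemma
  • After pumping, the string is no longer symmetric

- {a^(2^n) : n ≥ 0} is NOT context-free
  • Requires the CFL pumping lemma to prove
  • Gaps between powers of 2 grow exponentially

The CFL pumping lemma is "stronger" in that it can prove non-membership
in the larger class of context-free languages.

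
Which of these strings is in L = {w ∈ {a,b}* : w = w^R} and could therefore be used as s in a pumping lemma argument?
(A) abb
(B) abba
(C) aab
(B) abba

The pumping lemma is applied to a string s that lies in L, so first check membership of each option:
- (A) abb reversed is bba ≠ abb, so it is not a palindrome and is not in L ✗
- (B) abba reversed is abba, the same string, so it is a palindrome and is in L ✓
- (C) aab reversed is baa ≠ aab, so it is not a palindrome and is not in L ✗

Only (B) abba is in L, so it is the only candidate that could play the role of s.
(In a complete proof one picks s in terms of the pumping length p so that |s| ≥ p is guaranteed; a fixed string like abba illustrates the shape of such an s.)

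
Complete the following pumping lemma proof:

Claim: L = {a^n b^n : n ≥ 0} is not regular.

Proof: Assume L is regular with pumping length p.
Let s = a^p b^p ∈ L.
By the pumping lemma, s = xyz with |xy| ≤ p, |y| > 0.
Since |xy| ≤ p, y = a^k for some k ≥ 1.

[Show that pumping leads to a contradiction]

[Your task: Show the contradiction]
Consider xy²z = a^(p+k) b^p.

Since k ≥ 1, we have p + k > p.
So xy²z has more a's than b's: (p+k) a's vs p b's.
This means xy²z ∉ L because a^n b^n requires equal counts.

This contradicts the pumping lemma which states xy²z ∈ L.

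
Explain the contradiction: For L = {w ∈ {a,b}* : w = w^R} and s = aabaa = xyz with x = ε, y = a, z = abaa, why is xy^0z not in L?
xy⁰z = abaa ∉ L

Pumping with i = 0 replaces y = a by y⁰ = ε:
- Original: s = xyz = aabaa; aabaa reversed is aabaa, the same string, so it is a palindrome and is in L
- Pumped: xy⁰z = ε · ε · abaa = abaa
- abaa reversed is aaba ≠ abaa, so it is not a palindrome and is not in L

The pumping lemma would require xy⁰z ∈ L, so this decomposition yields a contradiction.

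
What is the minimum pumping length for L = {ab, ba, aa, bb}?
p = 3

For a finite language L, the pumping lemma holds vacuously if p > max|s| for s ∈ L.

The longest string in L = {ab, ba, aa, bb} has length 2.
If p = 3, then no string s ∈ L has |s| ≥ p, so the condition is vacuously true.

The minimum pumping length is p = 3.

Why no smaller p works: for any p ≤ 2, the longest string s ∈ L has |s| = 2 ≥ p, so it would
have to be pumpable; but pumping up (i = 2, 3, ...) produces ever longer strings, which cannot all lie in the
finite language L. So the pumping property fails for every p ≤ 2.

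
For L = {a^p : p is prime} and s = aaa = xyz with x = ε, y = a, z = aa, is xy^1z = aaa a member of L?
Yes

xy¹z = ε · a · aa = aaa.
aaa has length 3, which is prime, so it is in L.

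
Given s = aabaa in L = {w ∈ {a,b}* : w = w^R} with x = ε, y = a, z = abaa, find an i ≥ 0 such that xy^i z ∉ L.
i = 0

xy⁰z = ε · ε · abaa = abaa; abaa reversed is aaba ≠ abaa, so it is not a palindrome and is not in L.
(Other choices also work, e.g. i = 2, 3; only i = 1 is guaranteed to stay in L since xy¹z = s.)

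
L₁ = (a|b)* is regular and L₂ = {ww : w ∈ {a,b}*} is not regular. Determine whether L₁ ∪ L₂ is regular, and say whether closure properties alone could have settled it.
Yes — L₁ ∪ L₂ is regular.

{ww} ⊆ (a|b)*, so L₁ ∪ L₂ = (a|b)*, which is regular.

Note that the bare facts "L₁ regular, L₂ non-regular" do not settle the question by themselves: the closure of regular languages under ∪, ∩, complement and difference applies only when BOTH operands are regular. With a non-regular operand the result can come out regular or non-regular depending on the specific languages, so one has to work out L₁ ∪ L₂ for this particular pair, as above.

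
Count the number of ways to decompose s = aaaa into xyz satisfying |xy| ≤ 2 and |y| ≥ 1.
3

For s = 'aaaa' with pumping length p = 2:

Constraints: |xy| ≤ 2, |y| > 0

Valid decompositions (|xy| ≤ p, |y| ≥ 1):
  • x='', y='a', z='aaa'
  • x='a', y='a', z='aa'
  • x='', y='aa', z='aa'

Total count: 3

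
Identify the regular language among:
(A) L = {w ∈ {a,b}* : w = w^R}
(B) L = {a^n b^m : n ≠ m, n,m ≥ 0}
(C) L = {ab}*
(C) {ab}*

(C) L = {ab}* is regular.

This can be recognized by a finite automaton (DFA/NFA).
Regular expressions like {ab}* define regular languages.

The other choices are not regular:
- {w ∈ {a,b}* : w = w^R}: After pumping, the string is no longer symmetric
- {a^n b^m : n ≠ m, n,m ≥ 0}: After pumping a's, we can make n = m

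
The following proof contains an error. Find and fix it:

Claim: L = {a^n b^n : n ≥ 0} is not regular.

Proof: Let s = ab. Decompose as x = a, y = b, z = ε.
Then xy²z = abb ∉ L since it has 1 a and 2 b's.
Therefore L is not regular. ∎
Error: The string s = ab might be shorter than the pumping length p.

Correction: Choose s = a^p b^p to ensure |s| ≥ p. Also, the decomposition is wrong: with |xy| ≤ p, y cannot include b's when s starts with p a's.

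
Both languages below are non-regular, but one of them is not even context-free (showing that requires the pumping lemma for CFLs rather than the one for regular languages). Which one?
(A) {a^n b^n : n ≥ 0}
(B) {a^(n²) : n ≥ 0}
(B) {a^(n²) : n ≥ 0}

(B) {a^(n²) : n ≥ 0} requires the CFL pumping lemma.

- {a^n b^n : n ≥ 0} is context-free (but not regular)
  • Can be shown non-regular with the regular pumping lemma
  • After pumping, the number of a's and b's become unequal

- {a^(n²) : n ≥ 0} is NOT context-free
  • Requires the CFL pumping lemma to prove
  • Gaps between squares grow unboundedly

The CFL pumping lemma is "stronger" in that it can prove non-membership
in the larger class of context-free languages.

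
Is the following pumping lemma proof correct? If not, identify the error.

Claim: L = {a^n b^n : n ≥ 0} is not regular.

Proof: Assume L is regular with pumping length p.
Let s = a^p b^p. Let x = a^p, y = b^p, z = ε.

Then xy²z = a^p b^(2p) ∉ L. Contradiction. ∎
The proof is INCORRECT.

Error: The decomposition violates |xy| ≤ p.
With x = a^p and y = b^p, we have |xy| = 2p > p.
The pumping lemma requires |xy| ≤ p, so y must be within the first p characters.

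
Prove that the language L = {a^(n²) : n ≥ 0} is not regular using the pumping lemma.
Assume for contradiction that L is regular, and let p ≥ 1 be the pumping length given by the pumping lemma.
Choose s = a^(p²). Then s ∈ L and |s| = p² ≥ p.
By the pumping lemma, s = xyz for some x, y, z with |xy| ≤ p, |y| ≥ 1, and xy^i z ∈ L for every i ≥ 0.
Here y = a^k for some k with 1 ≤ k ≤ |xy| ≤ p.

Take i = 2: |xy²z| = p² + k.
Now p² < p² + k ≤ p² + p < p² + 2p + 1 = (p + 1)².
So |xy²z| lies strictly between the consecutive squares p² and (p + 1)², hence is not a perfect square, and xy²z ∉ L.

This contradicts the pumping lemma, which requires xy^i z ∈ L for all i ≥ 0.
Hence L = {a^(n²) : n ≥ 0} is not regular. ∎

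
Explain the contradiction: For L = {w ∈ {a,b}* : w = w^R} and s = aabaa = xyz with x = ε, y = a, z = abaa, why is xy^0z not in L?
xy⁰z = abaa ∉ L

Pumping with i = 0 replaces y = a by y⁰ = ε:
- Original: s = xyz = aabaa; aabaa reversed is aabaa, the same string, so it is a palindrome and is in L
- Pumped: xy⁰z = ε · ε · abaa = abaa
- abaa reversed is aaba ≠ abaa, so it is not a palindrome and is not in L

The pumping lemma would require xy⁰z ∈ L, so this decomposition yields a contradiction.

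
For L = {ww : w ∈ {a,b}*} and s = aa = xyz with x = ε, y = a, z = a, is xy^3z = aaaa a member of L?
Yes

xy³z = ε · aaa · a = aaaa.
aaaa splits into halves aa · aa, which are equal, so it is in L (w = aa).
(A single pumped string landing in L is not a contradiction by itself; a non-regularity proof needs some i for which xy^i z ∉ L, for every admissible decomposition.)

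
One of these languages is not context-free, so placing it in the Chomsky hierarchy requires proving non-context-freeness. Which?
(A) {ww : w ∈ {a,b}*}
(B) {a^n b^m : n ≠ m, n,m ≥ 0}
(A) {ww : w ∈ {a,b}*}

(A) {ww : w ∈ {a,b}*} requires the CFL pumping lemma.

- {a^n b^m : n ≠ m, n,m ≥ 0} is context-free (but not regular)
  • Can be shown non-regular with the regular pumping lemma
  • After pumping a's, we can make n = m

- {ww : w ∈ {a,b}*} is NOT context-free
  • Requires the CFL pumping lemma to prove
  • Even a PDA cannot compare two arbitrary halves symbol by symbol; CFL pumping on a^p b^p a^p b^p fails

The CFL pumping lemma is "stronger" in that it can prove non-membership
in the larger class of context-free languages.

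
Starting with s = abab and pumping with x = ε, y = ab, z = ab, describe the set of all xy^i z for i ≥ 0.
{xy^i z : i ≥ 0} = {(ab)^(i+1) : i ≥ 0} = {ab, abab, ababab, ...}

With x = ε, y = ab, z = ab: Pumping 'ab' gives strings of alternating a's and b's.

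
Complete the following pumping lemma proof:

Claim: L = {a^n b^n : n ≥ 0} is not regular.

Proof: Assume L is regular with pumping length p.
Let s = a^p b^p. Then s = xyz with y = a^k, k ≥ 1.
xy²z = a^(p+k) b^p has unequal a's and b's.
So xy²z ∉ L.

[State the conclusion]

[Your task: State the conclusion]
This contradicts the pumping lemma for regular languages,
which guarantees xy^i z ∈ L for all i ≥ 0.

Since our assumption that L is regular leads to a contradiction,
we conclude that L = {a^n b^n : n ≥ 0} is NOT regular. ∎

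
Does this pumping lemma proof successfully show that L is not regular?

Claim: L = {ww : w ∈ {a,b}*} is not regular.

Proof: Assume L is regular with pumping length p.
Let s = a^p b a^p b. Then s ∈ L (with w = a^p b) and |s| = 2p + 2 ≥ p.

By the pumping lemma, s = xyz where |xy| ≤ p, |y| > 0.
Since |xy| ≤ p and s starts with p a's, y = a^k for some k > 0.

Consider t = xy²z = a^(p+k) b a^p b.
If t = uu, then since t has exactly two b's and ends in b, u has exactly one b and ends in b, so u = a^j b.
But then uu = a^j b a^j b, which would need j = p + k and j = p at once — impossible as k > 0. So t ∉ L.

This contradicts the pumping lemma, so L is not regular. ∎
The proof is correct.

This proof is valid because:
1. s = a^p b a^p b is in L and is chosen in terms of p, so |s| ≥ p holds for every p
2. The decomposition analysis is correct: |xy| ≤ p forces y to lie inside the leading a's
3. The contradiction is valid: the argument shows a^(p+k) b a^p b cannot be split into two equal halves
4. The conclusion follows logically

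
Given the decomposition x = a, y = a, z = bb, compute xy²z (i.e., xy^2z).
aaabb

Given x = 'a', y = 'a', z = 'bb' and i = 2:

xy^2z = x + y·y·...·y (2 times) + z
       = 'a' + 'a'^2 + 'bb'
       = 'a' + 'aa' + 'bb'
       = 'aaabb'

The pumped string is 'aaabb' with length 5.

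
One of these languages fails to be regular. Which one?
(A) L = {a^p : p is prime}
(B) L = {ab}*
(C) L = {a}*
(A) {a^p : p is prime}

(A) L = {a^p : p is prime} is NOT regular.

The pumping lemma can be used to prove this:
After pumping, the length becomes composite

The other languages are regular because they can be recognized by finite automata.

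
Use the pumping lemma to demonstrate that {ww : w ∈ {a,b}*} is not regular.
Assume for contradiction that L is regular, and let p ≥ 1 be the pumping length given by the pumping lemma.
Choose s = a^p b a^p b. Then s ∈ L (take w = a^p b) and |s| = 2p + 2 ≥ p.
By the pumping lemma, s = xyz for some x, y, z with |xy| ≤ p, |y| ≥ 1, and xy^i z ∈ L for every i ≥ 0.
Since |xy| ≤ p and the first p symbols of s are all a's, y = a^k for some k with 1 ≤ k ≤ p.

Take i = 2: t = xy²z = a^(p + k) b a^p b.
Suppose t = uu for some string u. The string t contains exactly two b's and ends in b, so u contains exactly one b and ends in b; hence u = a^j b for some j, and uu = a^j b a^j b. Comparing with t = a^(p + k) b a^p b forces j = p + k (first block) and j = p (second block), which is impossible since k ≥ 1. So t ∉ L.

This contradicts the pumping lemma, which requires xy^i z ∈ L for all i ≥ 0.
Hence L = {ww : w ∈ {a,b}*} is not regular. ∎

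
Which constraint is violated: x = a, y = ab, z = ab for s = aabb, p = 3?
Violated: xyz = s

The decomposition x = a, y = ab, z = ab for s = aabb with p = 3
violates the constraint: xyz = s

xyz = 'a' + 'ab' + 'ab' = 'aabab' ≠ 'aabb' = s. The decomposition doesn't reconstruct s.

Pumping lemma constraints:
1. xyz = s (decomposition is valid)
2. |xy| ≤ p
3. |y| > 0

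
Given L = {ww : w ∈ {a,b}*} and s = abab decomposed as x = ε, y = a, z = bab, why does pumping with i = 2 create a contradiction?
xy²z = aabab ∉ L

Pumping with i = 2 replaces y = a by y² = aa:
- Original: s = xyz = abab; abab splits into halves ab · ab, which are equal, so it is in L (w = ab)
- Pumped: xy²z = ε · aa · bab = aabab
- aabab has odd length 5, so it cannot be written as ww and is not in L

The pumping lemma would require xy²z ∈ L, so this decomposition yields a contradiction.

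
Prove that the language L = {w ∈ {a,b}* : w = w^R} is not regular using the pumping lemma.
Assume for contradiction that L is regular, and let p ≥ 1 be the pumping length given by the pumping lemma.
Choose s = a^p b a^p. Then s ∈ L (it reads the same in both directions) and |s| = 2p + 1 ≥ p.
By the pumping lemma, s = xyz for some x, y, z with |xy| ≤ p, |y| ≥ 1, and xy^i z ∈ L for every i ≥ 0.
Since |xy| ≤ p and the first p symbols of s are all a's, y = a^k for some k with 1 ≤ k ≤ p.

Take i = 0: xy⁰z = a^(p − k) b a^p.
Its reversal is a^p b a^(p − k). These differ because the block of a's before the unique b has length p − k in one and p in the other, and p − k ≠ p since k ≥ 1. So xy⁰z is not a palindrome, i.e. xy⁰z ∉ L.

This contradicts the pumping lemma, which requires xy^i z ∈ L for all i ≥ 0.
Hence L = {w ∈ {a,b}* : w = w^R} is not regular. ∎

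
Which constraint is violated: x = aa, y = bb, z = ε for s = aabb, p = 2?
Violated: |xy| ≤ p

The decomposition x = aa, y = bb, z = ε for s = aabb with p = 2
violates the constraint: |xy| ≤ p

|xy| = |aabb| = 4 > 2 = p. The decomposition puts too many characters in xy.

Pumping lemma constraints:
1. xyz = s (decomposition is valid)
2. |xy| ≤ p
3. |y| > 0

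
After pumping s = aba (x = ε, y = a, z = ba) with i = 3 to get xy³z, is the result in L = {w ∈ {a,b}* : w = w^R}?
No

xy³z = ε · aaa · ba = aaaba.
aaaba reversed is abaaa ≠ aaaba, so it is not a palindrome and is not in L.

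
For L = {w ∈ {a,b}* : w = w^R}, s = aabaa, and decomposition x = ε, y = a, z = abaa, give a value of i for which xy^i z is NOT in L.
i = 0

xy⁰z = ε · ε · abaa = abaa; abaa reversed is aaba ≠ abaa, so it is not a palindrome and is not in L.
(Other choices also work, e.g. i = 2, 3; only i = 1 is guaranteed to stay in L since xy¹z = s.)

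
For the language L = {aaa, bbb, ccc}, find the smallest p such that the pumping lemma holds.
p = 4

For a finite language L, the pumping lemma holds vacuously if p > max|s| for s ∈ L.

The longest string in L = {aaa, bbb, ccc} has length 3.
If p = 4, then no string s ∈ L has |s| ≥ p, so the condition is vacuously true.

The minimum pumping length is p = 4.

Why no smaller p works: for any p ≤ 3, the longest string s ∈ L has |s| = 3 ≥ p, so it would
have to be pumpable; but pumping up (i = 2, 3, ...) produces ever longer strings, which cannot all lie in the
finite language L. So the pumping property fails for every p ≤ 3.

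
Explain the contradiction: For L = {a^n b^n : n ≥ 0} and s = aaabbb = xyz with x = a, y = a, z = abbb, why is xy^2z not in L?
xy²z = aaaabbb ∉ L

Pumping with i = 2 replaces y = a by y² = aa:
- Original: s = xyz = aaabbb; aaabbb = a^3 b^3 has equal counts (3 = 3), so it is in L
- Pumped: xy²z = a · aa · abbb = aaaabbb
- aaaabbb has 4 a's and 3 b's; 4 ≠ 3, so it is not in L

The pumping lemma would require xy²z ∈ L, so this decomposition yields a contradiction.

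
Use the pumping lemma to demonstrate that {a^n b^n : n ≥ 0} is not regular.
Assume for contradiction that L is regular, and let p ≥ 1 be the pumping length given by the pumping lemma.
Choose s = a^p b^p. Then s ∈ L and |s| = 2p ≥ p.
By the pumping lemma, s = xyz for some x, y, z with |xy| ≤ p, |y| ≥ 1, and xy^i z ∈ L for every i ≥ 0.
Since |xy| ≤ p and the first p symbols of s are all a's, we must have y = a^k for some k with 1 ≤ k ≤ p.

Take i = 3: xy³z = a^(p + 2k) b^p.
This string has p + 2k a's but p b's, and p + 2k > p because k ≥ 1. So xy³z ∉ L.

This contradicts the pumping lemma, which requires xy^i z ∈ L for all i ≥ 0.
Hence L = {a^n b^n : n ≥ 0} is not regular. ∎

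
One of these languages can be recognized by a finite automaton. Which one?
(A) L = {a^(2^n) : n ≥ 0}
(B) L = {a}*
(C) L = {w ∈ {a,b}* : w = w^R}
(B) {a}*

(B) L = {a}* is regular.

This can be recognized by a finite automaton (DFA/NFA).
Regular expressions like {a}* define regular languages.

The other choices are not regular:
- {a^(2^n) : n ≥ 0}: After pumping, length is no longer a power of 2
- {w ∈ {a,b}* : w = w^R}: After pumping, the string is no longer symmetric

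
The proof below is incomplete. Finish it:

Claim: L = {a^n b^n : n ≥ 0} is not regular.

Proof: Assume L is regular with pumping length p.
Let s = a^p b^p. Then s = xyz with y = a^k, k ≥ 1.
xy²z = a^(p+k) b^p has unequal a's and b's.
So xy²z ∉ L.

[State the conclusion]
This contradicts the pumping lemma for regular languages,
which guarantees xy^i z ∈ L for all i ≥ 0.

Since our assumption that L is regular leads to a contradiction,
we conclude that L = {a^n b^n : n ≥ 0} is NOT regular. ∎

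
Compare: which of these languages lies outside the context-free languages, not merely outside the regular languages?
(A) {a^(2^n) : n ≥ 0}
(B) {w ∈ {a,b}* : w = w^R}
(A) {a^(2^n) : n ≥ 0}

(A) {a^(2^n) : n ≥ 0} requires the CFL pumping lemma.

- {w ∈ {a,b}* : w = w^R} is context-free (but not regular)
  • Can be shown non-regular with the regular pumping lemma
  • After pumping, the string is no longer symmetric

- {a^(2^n) : n ≥ 0} is NOT context-free
  • Requires the CFL pumping lemma to prove
  • Gaps between powers of 2 grow exponentially

The CFL pumping lemma is "stronger" in that it can prove non-membership
in the larger class of context-free languages.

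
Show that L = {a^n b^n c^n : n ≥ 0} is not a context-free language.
Assume for contradiction that L is context-free, and let p ≥ 1 be the pumping length given by the pumping lemma for CFLs.
Choose s = a^p b^p c^p. Then s ∈ L and |s| = 3p ≥ p.
By the CFL pumping lemma, s = uvxyz for some u, v, x, y, z with |vxy| ≤ p, |vy| ≥ 1, and uv^i xy^i z ∈ L for every i ≥ 0.

Because |vxy| ≤ p, the window vxy cannot contain both an a and a c: any substring of s containing both must include the entire block b^p plus at least one a and one c, so it has length ≥ p + 2 > p.
Hence at least one of the letters a, c does not occur in vy at all.

Take i = 0: the string uxz is obtained from s by deleting |vy| ≥ 1 symbols, so |uxz| = 3p − |vy| < 3p.
But the letter (a or c) that does not occur in vy still occurs exactly p times in uxz. Every string of L with exactly p copies of some letter is a^p b^p c^p, of length 3p. Since |uxz| < 3p, uxz ∉ L.

This contradicts the CFL pumping lemma, which requires uv^i xy^i z ∈ L for all i ≥ 0.
Hence L = {a^n b^n c^n : n ≥ 0} is not context-free. ∎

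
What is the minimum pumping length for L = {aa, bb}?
p = 3

For a finite language L, the pumping lemma holds vacuously if p > max|s| for s ∈ L.

The longest string in L = {aa, bb} has length 2.
If p = 3, then no string s ∈ L has |s| ≥ p, so the condition is vacuously true.

The minimum pumping length is p = 3.

Why no smaller p works: for any p ≤ 2, the longest string s ∈ L has |s| = 2 ≥ p, so it would
have to be pumpable; but pumping up (i = 2, 3, ...) produces ever longer strings, which cannot all lie in the
finite language L. So the pumping property fails for every p ≤ 2.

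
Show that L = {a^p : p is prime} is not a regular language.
Assume for contradiction that L is regular, and let p ≥ 1 be the pumping length given by the pumping lemma.
Choose a prime q with q ≥ p (one exists because there are infinitely many primes) and let s = a^q. Then s ∈ L and |s| = q ≥ p.
By the pumping lemma, s = xyz for some x, y, z with |xy| ≤ p, |y| ≥ 1, and xy^i z ∈ L for every i ≥ 0.
Here y = a^k for some k with 1 ≤ k ≤ p, and xy^i z = a^(q + (i − 1)k) for every i ≥ 0.

Take i = q + 1: |xy^(q+1) z| = q + qk = q(k + 1).
Both factors satisfy q ≥ 2 and k + 1 ≥ 2, so q(k + 1) is composite, and xy^(q+1) z ∉ L.

This contradicts the pumping lemma, which requires xy^i z ∈ L for all i ≥ 0.
Hence L = {a^p : p is prime} is not regular. ∎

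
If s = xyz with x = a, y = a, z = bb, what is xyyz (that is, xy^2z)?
aaabb

Given x = 'a', y = 'a', z = 'bb' and i = 2:

xy^2z = x + y·y·...·y (2 times) + z
       = 'a' + 'a'^2 + 'bb'
       = 'a' + 'aa' + 'bb'
       = 'aaabb'

The pumped string is 'aaabb' with length 5.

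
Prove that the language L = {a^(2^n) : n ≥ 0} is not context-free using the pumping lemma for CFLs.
Assume for contradiction that L is context-free, and let p ≥ 1 be the pumping length given by the pumping lemma for CFLs.
Choose s = a^(2^p). Then s ∈ L and |s| = 2^p ≥ p.
By the CFL pumping lemma, s = uvxyz for some u, v, x, y, z with |vxy| ≤ p, |vy| ≥ 1, and uv^i xy^i z ∈ L for every i ≥ 0.
All symbols are a's, so only lengths matter: let k = |vy|, with 1 ≤ k ≤ |vxy| ≤ p < 2^p.

Take i = 2: |uv²xy²z| = 2^p + k, and 2^p < 2^p + k < 2^p + 2^p = 2^(p+1).
So the length lies strictly between consecutive powers of two and is not a power of 2; uv²xy²z ∉ L.

This contradicts the CFL pumping lemma, which requires uv^i xy^i z ∈ L for all i ≥ 0.
Hence L = {a^(2^n) : n ≥ 0} is not context-free. ∎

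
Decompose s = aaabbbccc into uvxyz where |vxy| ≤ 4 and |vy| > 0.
u='aa', v='a', x='bb', y='b', z='ccc'

For s = aaabbbccc with pumping length p = 4:

One valid decomposition:
- u = 'aa'
- v = 'a'
- x = 'bb'
- y = 'b'
- z = 'ccc'

Verification:
- uvxyz = 'aa' + 'a' + 'bb' + 'b' + 'ccc' = aaabbbccc ✓
- |vxy| = |'abbb'| = 4 ≤ 4 ✓
- |vy| = |'ab'| = 2 > 0 ✓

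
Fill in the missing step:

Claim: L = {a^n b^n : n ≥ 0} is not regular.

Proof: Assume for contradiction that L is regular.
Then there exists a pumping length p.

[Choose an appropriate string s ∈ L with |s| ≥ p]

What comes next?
s = a^p b^p

This string is in L (has equal a's and b's) and has length 2p ≥ p.
Any decomposition xyz with |xy| ≤ p means y consists only of a's,
so pumping will unbalance the counts.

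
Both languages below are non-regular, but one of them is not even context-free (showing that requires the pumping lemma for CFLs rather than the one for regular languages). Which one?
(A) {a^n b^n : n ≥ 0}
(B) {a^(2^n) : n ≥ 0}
(B) {a^(2^n) : n ≥ 0}

(B) {a^(2^n) : n ≥ 0} requires the CFL pumping lemma.

- {a^n b^n : n ≥ 0} is context-free (but not regular)
  • Can be shown non-regular with the regular pumping lemma
  • After pumping, the number of a's and b's become unequal

- {a^(2^n) : n ≥ 0} is NOT context-free
  • Requires the CFL pumping lemma to prove
  • Gaps between powers of 2 grow exponentially

The CFL pumping lemma is "stronger" in that it can prove non-membership
in the larger class of context-free languages.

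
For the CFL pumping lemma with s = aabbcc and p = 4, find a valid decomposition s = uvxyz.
u='a', v='a', x='bb', y='c', z='c'

For s = aabbcc with pumping length p = 4:

One valid decomposition:
- u = 'a'
- v = 'a'
- x = 'bb'
- y = 'c'
- z = 'c'

Verification:
- uvxyz = 'a' + 'a' + 'bb' + 'c' + 'c' = aabbcc ✓
- |vxy| = |'abbc'| = 4 ≤ 4 ✓
- |vy| = |'ac'| = 2 > 0 ✓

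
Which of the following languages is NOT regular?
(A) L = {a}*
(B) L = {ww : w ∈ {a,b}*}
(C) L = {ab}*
(B) {ww : w ∈ {a,b}*}

(B) L = {ww : w ∈ {a,b}*} is NOT regular.

The pumping lemma can be used to prove this:
After pumping, the two halves no longer match

The other languages are regular because they can be recognized by finite automata.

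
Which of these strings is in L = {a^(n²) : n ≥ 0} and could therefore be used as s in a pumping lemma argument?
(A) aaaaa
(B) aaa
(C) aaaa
(C) aaaa

The pumping lemma is applied to a string s that lies in L, so first check membership of each option:
- (A) aaaaa has length 5, strictly between 2² = 4 and 3² = 9, so it is not in L ✗
- (B) aaa has length 3, strictly between 1² = 1 and 2² = 4, so it is not in L ✗
- (C) aaaa has length 4 = 2², a perfect square, so it is in L ✓

Only (C) aaaa is in L, so it is the only candidate that could play the role of s.
(In a complete proof one picks s in terms of the pumping length p so that |s| ≥ p is guaranteed; a fixed string like aaaa illustrates the shape of such an s.)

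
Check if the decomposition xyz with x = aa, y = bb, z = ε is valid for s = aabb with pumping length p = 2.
Violated: |xy| ≤ p

The decomposition x = aa, y = bb, z = ε for s = aabb with p = 2
violates the constraint: |xy| ≤ p

|xy| = |aabb| = 4 > 2 = p. The decomposition puts too many characters in xy.

Pumping lemma constraints:
1. xyz = s (decomposition is valid)
2. |xy| ≤ p
3. |y| > 0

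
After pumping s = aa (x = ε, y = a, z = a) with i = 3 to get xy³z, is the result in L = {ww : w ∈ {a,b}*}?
Yes

xy³z = ε · aaa · a = aaaa.
aaaa splits into halves aa · aa, which are equal, so it is in L (w = aa).
(A single pumped string landing in L is not a contradiction by itself; a non-regularity proof needs some i for which xy^i z ∉ L, for every admissible decomposition.)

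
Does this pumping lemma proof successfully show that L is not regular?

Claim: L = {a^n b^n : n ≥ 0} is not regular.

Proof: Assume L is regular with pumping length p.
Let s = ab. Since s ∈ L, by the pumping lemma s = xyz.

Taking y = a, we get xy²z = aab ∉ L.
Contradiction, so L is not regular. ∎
The proof is INCORRECT.

Error: The string s = ab may be shorter than p.
The pumping lemma only applies to strings with |s| ≥ p, and p is not under our control.
We must choose s in terms of p, e.g. s = a^p b^p, to ensure |s| ≥ p.
(The proof also fixes one particular y; a valid argument must handle every decomposition with |xy| ≤ p and |y| ≥ 1 — for s = a^p b^p this forces y = a^k, and then xy²z = a^(p+k) b^p ∉ L.)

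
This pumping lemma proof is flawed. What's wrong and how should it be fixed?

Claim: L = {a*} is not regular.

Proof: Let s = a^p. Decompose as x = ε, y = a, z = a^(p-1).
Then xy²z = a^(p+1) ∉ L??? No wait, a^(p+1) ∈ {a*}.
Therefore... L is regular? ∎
Error: The proof attempts to show a*  is not regular, but a* IS regular!

Correction: a* is a regular language (recognized by a simple DFA with one accepting state and self-loop on 'a'). The pumping lemma can only prove non-regularity, not regularity. For regular languages, pumping always works.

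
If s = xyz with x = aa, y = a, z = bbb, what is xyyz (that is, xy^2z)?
aaaabbb

Given x = 'aa', y = 'a', z = 'bbb' and i = 2:

xy^2z = x + y·y·...·y (2 times) + z
       = 'aa' + 'a'^2 + 'bbb'
       = 'aa' + 'aa' + 'bbb'
       = 'aaaabbb'

The pumped string is 'aaaabbb' with length 7.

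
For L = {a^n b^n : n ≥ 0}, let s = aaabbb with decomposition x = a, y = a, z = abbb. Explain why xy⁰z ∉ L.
xy⁰z = aabbb ∉ L

Pumping with i = 0 replaces y = a by y⁰ = ε:
- Original: s = xyz = aaabbb; aaabbb = a^3 b^3 has equal counts (3 = 3), so it is in L
- Pumped: xy⁰z = a · ε · abbb = aabbb
- aabbb has 2 a's and 3 b's; 2 ≠ 3, so it is not in L

The pumping lemma would require xy⁰z ∈ L, so this decomposition yields a contradiction.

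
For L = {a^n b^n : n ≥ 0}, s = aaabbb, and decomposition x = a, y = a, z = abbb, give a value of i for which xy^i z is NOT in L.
i = 2

xy²z = a · aa · abbb = aaaabbb; aaaabbb has 4 a's and 3 b's; 4 ≠ 3, so it is not in L.
(Other choices also work, e.g. i = 0, 3; only i = 1 is guaranteed to stay in L since xy¹z = s.)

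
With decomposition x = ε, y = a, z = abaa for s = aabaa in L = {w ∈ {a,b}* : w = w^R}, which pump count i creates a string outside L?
i = 2

xy²z = ε · aa · abaa = aaabaa; aaabaa reversed is aabaaa ≠ aaabaa, so it is not a palindrome and is not in L.
(Other choices also work, e.g. i = 0, 3; only i = 1 is guaranteed to stay in L since xy¹z = s.)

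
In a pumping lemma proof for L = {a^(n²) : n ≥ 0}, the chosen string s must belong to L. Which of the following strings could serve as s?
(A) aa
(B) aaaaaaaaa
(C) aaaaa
(B) aaaaaaaaa

The pumping lemma is applied to a string s that lies in L, so first check membership of each option:
- (A) aa has length 2, strictly between 1² = 1 and 2² = 4, so it is not in L ✗
- (B) aaaaaaaaa has length 9 = 3², a perfect square, so it is in L ✓
- (C) aaaaa has length 5, strictly between 2² = 4 and 3² = 9, so it is not in L ✗

Only (B) aaaaaaaaa is in L, so it is the only candidate that could play the role of s.
(In a complete proof one picks s in terms of the pumping length p so that |s| ≥ p is guaranteed; a fixed string like aaaaaaaaa illustrates the shape of such an s.)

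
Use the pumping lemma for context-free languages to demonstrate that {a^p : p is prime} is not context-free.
Assume for contradiction that L is context-free, and let p ≥ 1 be the pumping length given by the pumping lemma for CFLs.
Choose a prime q with q ≥ p and let s = a^q. Then s ∈ L and |s| = q ≥ p.
By the CFL pumping lemma, s = uvxyz for some u, v, x, y, z with |vxy| ≤ p, |vy| ≥ 1, and uv^i xy^i z ∈ L for every i ≥ 0.
All symbols are a's, so only lengths matter: let k = |vy|, with 1 ≤ k ≤ p. Then |uv^i xy^i z| = q + (i − 1)k.

Take i = q + 1: the length is q + qk = q(k + 1).
Both factors satisfy q ≥ 2 and k + 1 ≥ 2, so q(k + 1) is composite and uv^(q+1) xy^(q+1) z ∉ L.

This contradicts the CFL pumping lemma, which requires uv^i xy^i z ∈ L for all i ≥ 0.
Hence L = {a^p : p is prime} is not context-free. ∎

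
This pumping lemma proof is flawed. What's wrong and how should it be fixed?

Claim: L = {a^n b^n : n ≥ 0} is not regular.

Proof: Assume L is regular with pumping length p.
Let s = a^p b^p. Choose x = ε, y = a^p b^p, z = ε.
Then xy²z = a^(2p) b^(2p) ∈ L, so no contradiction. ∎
Error: The decomposition violates |xy| ≤ p. With y = a^p b^p, |xy| = |y| = 2p > p. (The proof also miscomputes xy²z, which would be a^p b^p a^p b^p rather than a^(2p) b^(2p), and it wrongly treats one harmless decomposition as settling the matter — the prover does not get to choose the decomposition.)

Correction: The pumping lemma requires |xy| ≤ p, and the argument must handle every decomposition satisfying |xy| ≤ p, |y| ≥ 1. Since s starts with p a's, any such y consists only of a's, say y = a^k with k ≥ 1. Then xy²z = a^(p+k) b^p has unequal numbers of a's and b's, so xy²z ∉ L — the required contradiction.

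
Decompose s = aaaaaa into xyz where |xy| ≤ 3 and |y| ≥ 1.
x = '', y = 'aaa', z = 'aaa'

For s = aaaaaa and p = 3, one valid decomposition is:
- x = '' (length 0)
- y = 'aaa' (length 3)
- z = 'aaa' (length 3)

Verification:
- xyz = '' + 'aaa' + 'aaa' = aaaaaa ✓
- |xy| = 3 ≤ 3 ✓
- |y| = 3 > 0 ✓

All pumping lemma constraints are satisfied.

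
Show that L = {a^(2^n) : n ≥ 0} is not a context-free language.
Assume for contradiction that L is context-free, and let p ≥ 1 be the pumping length given by the pumping lemma for CFLs.
Choose s = a^(2^p). Then s ∈ L and |s| = 2^p ≥ p.
By the CFL pumping lemma, s = uvxyz for some u, v, x, y, z with |vxy| ≤ p, |vy| ≥ 1, and uv^i xy^i z ∈ L for every i ≥ 0.
All symbols are a's, so only lengths matter: let k = |vy|, with 1 ≤ k ≤ |vxy| ≤ p < 2^p.

Take i = 2: |uv²xy²z| = 2^p + k, and 2^p < 2^p + k < 2^p + 2^p = 2^(p+1).
So the length lies strictly between consecutive powers of two and is not a power of 2; uv²xy²z ∉ L.

This contradicts the CFL pumping lemma, which requires uv^i xy^i z ∈ L for all i ≥ 0.
Hence L = {a^(2^n) : n ≥ 0} is not context-free. ∎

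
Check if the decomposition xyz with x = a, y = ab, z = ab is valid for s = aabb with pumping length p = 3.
Violated: xyz = s

The decomposition x = a, y = ab, z = ab for s = aabb with p = 3
violates the constraint: xyz = s

xyz = 'a' + 'ab' + 'ab' = 'aabab' ≠ 'aabb' = s. The decomposition doesn't reconstruct s.

Pumping lemma constraints:
1. xyz = s (decomposition is valid)
2. |xy| ≤ p
3. |y| > 0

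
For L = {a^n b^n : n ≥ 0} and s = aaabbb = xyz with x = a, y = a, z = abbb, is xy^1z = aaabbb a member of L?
Yes

xy¹z = a · a · abbb = aaabbb.
aaabbb = a^3 b^3 has equal counts (3 = 3), so it is in L.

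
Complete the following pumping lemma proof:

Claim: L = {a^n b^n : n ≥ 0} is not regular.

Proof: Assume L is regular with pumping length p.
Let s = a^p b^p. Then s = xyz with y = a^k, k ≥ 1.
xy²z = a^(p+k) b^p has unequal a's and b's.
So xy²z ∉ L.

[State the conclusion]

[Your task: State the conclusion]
This contradicts the pumping lemma for regular languages,
which guarantees xy^i z ∈ L for all i ≥ 0.

Since our assumption that L is regular leads to a contradiction,
we conclude that L = {a^n b^n : n ≥ 0} is NOT regular. ∎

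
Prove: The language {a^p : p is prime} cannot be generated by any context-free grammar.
Assume for contradiction that L is context-free, and let p ≥ 1 be the pumping length given by the pumping lemma for CFLs.
Choose a prime q with q ≥ p and let s = a^q. Then s ∈ L and |s| = q ≥ p.
By the CFL pumping lemma, s = uvxyz for some u, v, x, y, z with |vxy| ≤ p, |vy| ≥ 1, and uv^i xy^i z ∈ L for every i ≥ 0.
All symbols are a's, so only lengths matter: let k = |vy|, with 1 ≤ k ≤ p. Then |uv^i xy^i z| = q + (i − 1)k.

Take i = q + 1: the length is q + qk = q(k + 1).
Both factors satisfy q ≥ 2 and k + 1 ≥ 2, so q(k + 1) is composite and uv^(q+1) xy^(q+1) z ∉ L.

This contradicts the CFL pumping lemma, which requires uv^i xy^i z ∈ L for all i ≥ 0.
Hence L = {a^p : p is prime} is not context-free. ∎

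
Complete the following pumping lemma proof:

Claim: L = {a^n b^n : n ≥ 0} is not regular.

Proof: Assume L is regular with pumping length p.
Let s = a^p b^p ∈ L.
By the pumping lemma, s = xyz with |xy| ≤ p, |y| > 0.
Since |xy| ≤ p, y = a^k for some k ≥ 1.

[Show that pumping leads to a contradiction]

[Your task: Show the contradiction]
Consider xy²z = a^(p+k) b^p.

Since k ≥ 1, we have p + k > p.
So xy²z has more a's than b's: (p+k) a's vs p b's.
This means xy²z ∉ L because a^n b^n requires equal counts.

This contradicts the pumping lemma which states xy²z ∈ L.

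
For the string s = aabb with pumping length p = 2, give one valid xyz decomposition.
x = 'a', y = 'a', z = 'bb'

For s = aabb and p = 2, one valid decomposition is:
- x = 'a' (length 1)
- y = 'a' (length 1)
- z = 'bb' (length 2)

Verification:
- xyz = 'a' + 'a' + 'bb' = aabb ✓
- |xy| = 2 ≤ 2 ✓
- |y| = 1 > 0 ✓

All pumping lemma constraints are satisfied.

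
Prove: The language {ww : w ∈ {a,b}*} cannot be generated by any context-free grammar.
Assume for contradiction that L is context-free, and let p ≥ 1 be the pumping length given by the pumping lemma for CFLs.
Choose s = a^p b^p a^p b^p. Then s ∈ L (take w = a^p b^p) and |s| = 4p ≥ p.
By the CFL pumping lemma, s = uvxyz for some u, v, x, y, z with |vxy| ≤ p, |vy| ≥ 1, and uv^i xy^i z ∈ L for every i ≥ 0.

Write s as four blocks A₁ B₁ A₂ B₂ with A₁ = A₂ = a^p and B₁ = B₂ = b^p. Since |vxy| ≤ p, the window vxy lies inside at most two adjacent blocks. Take i = 0 and let t = uxz, so |t| = 4p − |vy| with 1 ≤ |vy| ≤ p. If |t| is odd, t ∉ L immediately, so assume |vy| is even (hence |vy| ≥ 2) and |t|/2 = 2p − |vy|/2, which satisfies p ≤ |t|/2 ≤ 2p − 1.

Case 1 (vxy inside A₁B₁): t = a^(p−j) b^(p−l) a^p b^p with j + l = |vy|. The second half of t has length < 2p, so it is a suffix of the trailing a^p b^p and ends in b; the first half is a^(p−j) b^(p−l) a^((j+l)/2), which ends in a because (j+l)/2 ≥ 1. The halves differ, so t ∉ L.

Case 2 (vxy inside B₁A₂, straddling the middle): t = a^p b^(p−j) a^(p−l) b^p with j + l = |vy|. If t = ww, then w is a prefix of t of length ≥ p, so w begins with a^p; and w is a suffix of t of length ≥ p, so w ends with b^p. That forces |w| ≥ 2p, contradicting |w| = |t|/2 ≤ 2p − 1. So t ∉ L.

Case 3 (vxy inside A₂B₂): t = a^p b^p a^(p−j) b^(p−l) with j + l = |vy|. The first half of t is a prefix of a^p b^p, so it begins with a; the second half is b^((j+l)/2) a^(p−j) b^(p−l), which begins with b. The halves differ, so t ∉ L.

In every case uv⁰xy⁰z = uxz ∉ L.

This contradicts the CFL pumping lemma, which requires uv^i xy^i z ∈ L for all i ≥ 0.
Hence L = {ww : w ∈ {a,b}*} is not context-free. ∎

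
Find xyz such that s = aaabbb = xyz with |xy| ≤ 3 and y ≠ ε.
x = '', y = 'aaa', z = 'bbb'

For s = aaabbb and p = 3, one valid decomposition is:
- x = '' (length 0)
- y = 'aaa' (length 3)
- z = 'bbb' (length 3)

Verification:
- xyz = '' + 'aaa' + 'bbb' = aaabbb ✓
- |xy| = 3 ≤ 3 ✓
- |y| = 3 > 0 ✓

All pumping lemma constraints are satisfied.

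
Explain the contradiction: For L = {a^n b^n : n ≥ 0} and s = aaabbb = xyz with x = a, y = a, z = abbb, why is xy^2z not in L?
xy²z = aaaabbb ∉ L

Pumping with i = 2 replaces y = a by y² = aa:
- Original: s = xyz = aaabbb; aaabbb = a^3 b^3 has equal counts (3 = 3), so it is in L
- Pumped: xy²z = a · aa · abbb = aaaabbb
- aaaabbb has 4 a's and 3 b's; 4 ≠ 3, so it is not in L

The pumping lemma would require xy²z ∈ L, so this decomposition yields a contradiction.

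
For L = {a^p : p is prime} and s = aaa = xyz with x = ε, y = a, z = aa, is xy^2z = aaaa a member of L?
No

xy²z = ε · aa · aa = aaaa.
aaaa has length 4 = 2 × 2, which is not prime, so it is not in L.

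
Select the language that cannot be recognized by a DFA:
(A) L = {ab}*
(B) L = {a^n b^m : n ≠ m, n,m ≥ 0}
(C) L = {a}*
(B) {a^n b^m : n ≠ m, n,m ≥ 0}

(B) L = {a^n b^m : n ≠ m, n,m ≥ 0} is NOT regular.

The pumping lemma can be used to prove this:
After pumping a's, we can make n = m

The other languages are regular because they can be recognized by finite automata.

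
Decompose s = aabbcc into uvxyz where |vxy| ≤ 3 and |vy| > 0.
u='aa', v='b', x='b', y='c', z='c'

For s = aabbcc with pumping length p = 3:

One valid decomposition:
- u = 'aa'
- v = 'b'
- x = 'b'
- y = 'c'
- z = 'c'

Verification:
- uvxyz = 'aa' + 'b' + 'b' + 'c' + 'c' = aabbcc ✓
- |vxy| = |'bbc'| = 3 ≤ 3 ✓
- |vy| = |'bc'| = 2 > 0 ✓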